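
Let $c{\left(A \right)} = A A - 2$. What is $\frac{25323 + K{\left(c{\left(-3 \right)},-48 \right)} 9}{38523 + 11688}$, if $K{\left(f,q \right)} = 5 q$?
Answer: $\frac{1103}{2391} \approx 0.46131$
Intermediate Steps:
$c{\left(A \right)} = -2 + A^{2}$ ($c{\left(A \right)} = A^{2} - 2 = -2 + A^{2}$)
$\frac{25323 + K{\left(c{\left(-3 \right)},-48 \right)} 9}{38523 + 11688} = \frac{25323 + 5 \left(-48\right) 9}{38523 + 11688} = \frac{25323 - 2160}{50211} = \left(25323 - 2160\right) \frac{1}{50211} = 23163 \cdot \frac{1}{50211} = \frac{1103}{2391}$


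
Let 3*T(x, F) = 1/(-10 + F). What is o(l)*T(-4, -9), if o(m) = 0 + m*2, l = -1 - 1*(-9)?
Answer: -16/57 ≈ -0.28070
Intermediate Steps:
l = 8 (l = -1 + 9 = 8)
T(x, F) = 1/(3*(-10 + F))
o(m) = 2*m (o(m) = 0 + 2*m = 2*m)
o(l)*T(-4, -9) = (2*8)*(1/(3*(-10 - 9))) = 16*((⅓)/(-19)) = 16*((⅓)*(-1/19)) = 16*(-1/57) = -16/57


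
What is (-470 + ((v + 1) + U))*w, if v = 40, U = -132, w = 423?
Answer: -237303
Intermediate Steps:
(-470 + ((v + 1) + U))*w = (-470 + ((40 + 1) - 132))*423 = (-470 + (41 - 132))*423 = (-470 - 91)*423 = -561*423 = -237303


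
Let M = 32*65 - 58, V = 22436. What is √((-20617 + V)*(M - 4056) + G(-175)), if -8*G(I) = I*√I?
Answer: √(-59197536 + 1750*I*√7)/4 ≈ 0.075222 + 1923.5*I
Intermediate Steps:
G(I) = -I^(3/2)/8 (G(I) = -I*√I/8 = -I^(3/2)/8)
M = 2022 (M = 2080 - 58 = 2022)
√((-20617 + V)*(M - 4056) + G(-175)) = √((-20617 + 22436)*(2022 - 4056) - (-875)*I*√7/8) = √(1819*(-2034) - (-875)*I*√7/8) = √(-3699846 + 875*I*√7/8)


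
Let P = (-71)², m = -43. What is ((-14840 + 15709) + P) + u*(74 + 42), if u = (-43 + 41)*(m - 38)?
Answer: 24702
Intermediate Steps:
u = 162 (u = (-43 + 41)*(-43 - 38) = -2*(-81) = 162)
P = 5041
((-14840 + 15709) + P) + u*(74 + 42) = ((-14840 + 15709) + 5041) + 162*(74 + 42) = (869 + 5041) + 162*116 = 5910 + 18792 = 24702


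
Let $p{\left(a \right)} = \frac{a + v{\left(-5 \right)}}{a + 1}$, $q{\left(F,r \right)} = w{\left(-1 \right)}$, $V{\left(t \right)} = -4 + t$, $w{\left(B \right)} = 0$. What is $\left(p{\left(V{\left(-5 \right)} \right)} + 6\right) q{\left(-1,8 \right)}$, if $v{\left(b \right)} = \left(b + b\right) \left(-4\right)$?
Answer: $0$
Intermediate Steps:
$v{\left(b \right)} = - 8 b$ ($v{\left(b \right)} = 2 b \left(-4\right) = - 8 b$)
$q{\left(F,r \right)} = 0$
$p{\left(a \right)} = \frac{40 + a}{1 + a}$ ($p{\left(a \right)} = \frac{a - -40}{a + 1} = \frac{a + 40}{1 + a} = \frac{40 + a}{1 + a}$)
$\left(p{\left(V{\left(-5 \right)} \right)} + 6\right) q{\left(-1,8 \right)} = \left(\frac{40 - 9}{1 - 9} + 6\right) 0 = \left(\frac{1}{-8} \cdot 31 + 6\right) 0 = \left(\left(- \frac{1}{8}\right) 31 + 6\right) 0 = \left(- \frac{31}{8} + 6\right) 0 = \frac{17}{8} \cdot 0 = 0$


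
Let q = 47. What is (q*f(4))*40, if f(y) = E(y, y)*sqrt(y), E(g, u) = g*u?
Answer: 60160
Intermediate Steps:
f(y) = y**(5/2) (f(y) = (y*y)*sqrt(y) = y**2*sqrt(y) = y**(5/2))
(q*f(4))*40 = (47*4**(5/2))*40 = (47*32)*40 = 1504*40 = 60160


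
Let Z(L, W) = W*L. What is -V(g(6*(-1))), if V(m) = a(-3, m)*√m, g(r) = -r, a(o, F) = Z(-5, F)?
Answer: 30*√6 ≈ 73.485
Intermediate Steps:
Z(L, W) = L*W
a(o, F) = -5*F
V(m) = -5*m^(3/2) (V(m) = (-5*m)*√m = -5*m^(3/2))
-V(g(6*(-1))) = -(-5)*(-6*(-1))^(3/2) = -(-5)*(-1*(-6))^(3/2) = -(-5)*6^(3/2) = -(-5)*6*√6 = -(-30)*√6 = 30*√6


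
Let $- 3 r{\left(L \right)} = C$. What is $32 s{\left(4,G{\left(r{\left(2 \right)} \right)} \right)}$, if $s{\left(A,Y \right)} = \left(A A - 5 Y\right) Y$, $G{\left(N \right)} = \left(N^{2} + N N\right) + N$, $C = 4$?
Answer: $\frac{28160}{81} \approx 347.65$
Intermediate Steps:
$r{\left(L \right)} = - \frac{4}{3}$ ($r{\left(L \right)} = \left(- \frac{1}{3}\right) 4 = - \frac{4}{3}$)
$G{\left(N \right)} = N + 2 N^{2}$ ($G{\left(N \right)} = \left(N^{2} + N^{2}\right) + N = 2 N^{2} + N = N + 2 N^{2}$)
$s{\left(A,Y \right)} = Y \left(A^{2} - 5 Y\right)$ ($s{\left(A,Y \right)} = \left(A^{2} - 5 Y\right) Y = Y \left(A^{2} - 5 Y\right)$)
$32 s{\left(4,G{\left(r{\left(2 \right)} \right)} \right)} = 32 - \frac{4 \left(1 + 2 \left(- \frac{4}{3}\right)\right)}{3} \left(4^{2} - 5 \left(- \frac{4 \left(1 + 2 \left(- \frac{4}{3}\right)\right)}{3}\right)\right) = 32 - \frac{4 \left(1 - \frac{8}{3}\right)}{3} \left(16 - 5 \left(- \frac{4 \left(1 - \frac{8}{3}\right)}{3}\right)\right) = 32 \left(- \frac{4}{3}\right) \left(- \frac{5}{3}\right) \left(16 - 5 \left(\left(- \frac{4}{3}\right) \left(- \frac{5}{3}\right)\right)\right) = 32 \frac{20 \left(16 - \frac{100}{9}\right)}{9} = 32 \cdot \frac{20}{9} \cdot \frac{44}{9} = 32 \cdot \frac{880}{81} = \frac{28160}{81}$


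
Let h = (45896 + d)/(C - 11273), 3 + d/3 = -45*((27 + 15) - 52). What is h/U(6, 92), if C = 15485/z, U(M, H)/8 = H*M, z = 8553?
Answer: -134672687/141904456448 ≈ -0.00094904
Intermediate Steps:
U(M, H) = 8*H*M (U(M, H) = 8*(H*M) = 8*H*M)
C = 15485/8553 ≈ 1.8105
d = 1341 (d = -9 + 3*(-45*((27 + 15) - 52)) = -9 + 3*(-45*(42 - 52)) = -9 + 3*(-45*(-10)) = -9 + 3*450 = -9 + 1350 = 1341)
h = -404018061/96402484 (h = (45896 + 1341)/(15485/8553 - 11273) = 47237/(-96402484/8553) = 47237*(-8553/96402484) = -404018061/96402484 ≈ -4.1909)
h/U(6, 92) = -404018061/(96402484*(8*92*6)) = -404018061/96402484/4416 = -404018061/96402484*1/4416 = -134672687/141904456448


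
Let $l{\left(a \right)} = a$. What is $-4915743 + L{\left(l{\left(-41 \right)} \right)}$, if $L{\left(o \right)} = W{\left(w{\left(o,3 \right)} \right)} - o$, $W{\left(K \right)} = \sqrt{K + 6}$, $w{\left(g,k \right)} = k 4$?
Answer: $-4915702 + 3 \sqrt{2} \approx -4.9157 \cdot 10^{6}$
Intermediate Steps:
$w{\left(g,k \right)} = 4 k$
$W{\left(K \right)} = \sqrt{6 + K}$
$L{\left(o \right)} = - o + 3 \sqrt{2}$ ($L{\left(o \right)} = \sqrt{6 + 4 \cdot 3} - o = \sqrt{6 + 12} - o = \sqrt{18} - o = 3 \sqrt{2} - o = - o + 3 \sqrt{2}$)
$-4915743 + L{\left(l{\left(-41 \right)} \right)} = -4915743 + \left(\left(-1\right) \left(-41\right) + 3 \sqrt{2}\right) = -4915743 + \left(41 + 3 \sqrt{2}\right) = -4915702 + 3 \sqrt{2}$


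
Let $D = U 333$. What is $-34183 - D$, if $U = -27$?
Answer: $-25192$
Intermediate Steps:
$D = -8991$ ($D = \left(-27\right) 333 = -8991$)
$-34183 - D = -34183 - -8991 = -34183 + 8991 = -25192$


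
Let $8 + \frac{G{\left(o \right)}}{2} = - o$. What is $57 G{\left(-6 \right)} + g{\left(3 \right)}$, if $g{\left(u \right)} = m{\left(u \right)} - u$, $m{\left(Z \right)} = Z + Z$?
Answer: $-225$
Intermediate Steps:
$m{\left(Z \right)} = 2 Z$
$g{\left(u \right)} = u$ ($g{\left(u \right)} = 2 u - u = u$)
$G{\left(o \right)} = -16 - 2 o$ ($G{\left(o \right)} = -16 + 2 \left(- o\right) = -16 - 2 o$)
$57 G{\left(-6 \right)} + g{\left(3 \right)} = 57 \left(-16 - -12\right) + 3 = 57 \left(-16 + 12\right) + 3 = 57 \left(-4\right) + 3 = -228 + 3 = -225$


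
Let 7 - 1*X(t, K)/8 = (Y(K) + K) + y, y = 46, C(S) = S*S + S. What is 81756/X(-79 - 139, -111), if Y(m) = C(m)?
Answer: -6813/8092 ≈ -0.84194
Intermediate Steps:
C(S) = S + S² (C(S) = S² + S = S + S²)
Y(m) = m*(1 + m)
X(t, K) = -312 - 8*K - 8*K*(1 + K) (X(t, K) = 56 - 8*((K*(1 + K) + K) + 46) = 56 - 8*((K + K*(1 + K)) + 46) = 56 - 8*(46 + K + K*(1 + K)) = 56 + (-368 - 8*K - 8*K*(1 + K)) = -312 - 8*K - 8*K*(1 + K))
81756/X(-79 - 139, -111) = 81756/(-312 - 8*(-111) - 8*(-111)*(1 - 111)) = 81756/(-312 + 888 - 8*(-111)*(-110)) = 81756/(-312 + 888 - 97680) = 81756/(-97104) = 81756*(-1/97104) = -6813/8092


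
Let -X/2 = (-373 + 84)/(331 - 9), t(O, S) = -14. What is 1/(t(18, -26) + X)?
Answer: -161/1965 ≈ -0.081934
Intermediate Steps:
X = 289/161 (X = -2*(-373 + 84)/(331 - 9) = -(-578)/322 = -2*(-289/322) = 289/161 ≈ 1.7950)
1/(t(18, -26) + X) = 1/(-14 + 289/161) = 1/(-1965/161) = -161/1965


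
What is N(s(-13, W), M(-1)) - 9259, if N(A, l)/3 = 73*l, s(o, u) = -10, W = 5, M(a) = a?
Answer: -9478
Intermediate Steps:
N(A, l) = 219*l (N(A, l) = 3*(73*l) = 219*l)
N(s(-13, W), M(-1)) - 9259 = 219*(-1) - 9259 = -219 - 9259 = -9478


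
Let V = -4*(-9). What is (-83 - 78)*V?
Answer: -5796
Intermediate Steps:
V = 36
(-83 - 78)*V = (-83 - 78)*36 = -161*36 = -5796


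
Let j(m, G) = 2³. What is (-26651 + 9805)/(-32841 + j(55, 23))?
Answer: 16846/32833 ≈ 0.51308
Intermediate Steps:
j(m, G) = 8
(-26651 + 9805)/(-32841 + j(55, 23)) = (-26651 + 9805)/(-32841 + 8) = -16846/(-32833) = -16846*(-1/32833) = 16846/32833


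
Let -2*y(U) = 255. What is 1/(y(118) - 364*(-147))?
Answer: 2/106761 ≈ 1.8733e-5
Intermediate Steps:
y(U) = -255/2 (y(U) = -1/2*255 = -255/2)
1/(y(118) - 364*(-147)) = 1/(-255/2 - 364*(-147)) = 1/(-255/2 + 53508) = 1/(106761/2) = 2/106761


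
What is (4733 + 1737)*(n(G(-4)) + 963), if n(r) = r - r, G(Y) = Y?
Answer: 6230610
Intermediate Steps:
n(r) = 0
(4733 + 1737)*(n(G(-4)) + 963) = (4733 + 1737)*(0 + 963) = 6470*963 = 6230610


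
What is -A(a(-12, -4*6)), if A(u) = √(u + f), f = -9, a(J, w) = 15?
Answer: -√6 ≈ -2.4495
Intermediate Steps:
A(u) = √(-9 + u) (A(u) = √(u - 9) = √(-9 + u))
-A(a(-12, -4*6)) = -√(-9 + 15) = -√6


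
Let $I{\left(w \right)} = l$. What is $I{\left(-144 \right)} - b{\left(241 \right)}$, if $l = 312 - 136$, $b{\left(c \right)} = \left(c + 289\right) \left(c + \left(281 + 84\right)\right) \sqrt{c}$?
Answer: $176 - 321180 \sqrt{241} \approx -4.9859 \cdot 10^{6}$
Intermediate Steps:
$b{\left(c \right)} = \sqrt{c} \left(289 + c\right) \left(365 + c\right)$ ($b{\left(c \right)} = \left(289 + c\right) \left(c + 365\right) \sqrt{c} = \left(289 + c\right) \left(365 + c\right) \sqrt{c} = \sqrt{c} \left(289 + c\right) \left(365 + c\right)$)
$l = 176$ ($l = 312 - 136 = 176$)
$I{\left(w \right)} = 176$
$I{\left(-144 \right)} - b{\left(241 \right)} = 176 - \sqrt{241} \left(105485 + 241^{2} + 654 \cdot 241\right) = 176 - \sqrt{241} \left(105485 + 58081 + 157614\right) = 176 - \sqrt{241} \cdot 321180 = 176 - 321180 \sqrt{241}$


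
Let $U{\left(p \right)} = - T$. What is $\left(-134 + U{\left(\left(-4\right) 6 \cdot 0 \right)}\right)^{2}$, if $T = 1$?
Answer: $18225$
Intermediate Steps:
$U{\left(p \right)} = -1$ ($U{\left(p \right)} = \left(-1\right) 1 = -1$)
$\left(-134 + U{\left(\left(-4\right) 6 \cdot 0 \right)}\right)^{2} = \left(-134 - 1\right)^{2} = \left(-135\right)^{2} = 18225$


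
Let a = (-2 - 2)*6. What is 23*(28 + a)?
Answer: 92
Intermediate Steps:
a = -24 (a = -4*6 = -24)
23*(28 + a) = 23*(28 - 24) = 23*4 = 92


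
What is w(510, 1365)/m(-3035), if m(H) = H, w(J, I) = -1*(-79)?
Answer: -79/3035 ≈ -0.026030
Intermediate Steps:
w(J, I) = 79
w(510, 1365)/m(-3035) = 79/(-3035) = 79*(-1/3035) = -79/3035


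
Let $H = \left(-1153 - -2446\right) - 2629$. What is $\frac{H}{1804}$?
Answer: $- \frac{334}{451} \approx -0.74058$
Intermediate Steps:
$H = -1336$ ($H = \left(-1153 + 2446\right) - 2629 = 1293 - 2629 = -1336$)
$\frac{H}{1804} = - \frac{1336}{1804} = \left(-1336\right) \frac{1}{1804} = - \frac{334}{451}$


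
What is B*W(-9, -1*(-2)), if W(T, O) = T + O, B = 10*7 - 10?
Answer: -420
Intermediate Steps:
B = 60 (B = 70 - 10 = 60)
W(T, O) = O + T
B*W(-9, -1*(-2)) = 60*(-1*(-2) - 9) = 60*(2 - 9) = 60*(-7) = -420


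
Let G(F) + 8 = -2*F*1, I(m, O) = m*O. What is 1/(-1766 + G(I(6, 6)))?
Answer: -1/1846 ≈ -0.00054171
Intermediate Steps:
I(m, O) = O*m
G(F) = -8 - 2*F (G(F) = -8 - 2*F*1 = -8 - 2*F)
1/(-1766 + G(I(6, 6))) = 1/(-1766 + (-8 - 12*6)) = 1/(-1766 + (-8 - 2*36)) = 1/(-1766 + (-8 - 72)) = 1/(-1766 - 80) = 1/(-1846) = -1/1846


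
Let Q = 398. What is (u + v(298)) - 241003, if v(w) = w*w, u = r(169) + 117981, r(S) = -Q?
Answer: -34616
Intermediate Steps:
r(S) = -398 (r(S) = -1*398 = -398)
u = 117583 (u = -398 + 117981 = 117583)
v(w) = w**2
(u + v(298)) - 241003 = (117583 + 298**2) - 241003 = (117583 + 88804) - 241003 = 206387 - 241003 = -34616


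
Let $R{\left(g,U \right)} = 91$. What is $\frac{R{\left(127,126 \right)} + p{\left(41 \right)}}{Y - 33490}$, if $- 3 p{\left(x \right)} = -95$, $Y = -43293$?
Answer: $- \frac{368}{230349} \approx -0.0015976$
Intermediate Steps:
$p{\left(x \right)} = \frac{95}{3}$ ($p{\left(x \right)} = \left(- \frac{1}{3}\right) \left(-95\right) = \frac{95}{3}$)
$\frac{R{\left(127,126 \right)} + p{\left(41 \right)}}{Y - 33490} = \frac{91 + \frac{95}{3}}{-43293 - 33490} = \frac{368}{3 \left(-76783\right)} = \frac{368}{3} \left(- \frac{1}{76783}\right) = - \frac{368}{230349}$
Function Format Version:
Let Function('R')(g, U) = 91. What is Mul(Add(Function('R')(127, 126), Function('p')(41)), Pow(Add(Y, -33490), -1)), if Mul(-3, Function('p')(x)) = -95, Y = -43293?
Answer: Rational(-368, 230349) ≈ -0.0015976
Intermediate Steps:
Function('p')(x) = Rational(95, 3) (Function('p')(x) = Mul(Rational(-1, 3), -95) = Rational(95, 3))
Mul(Add(Function('R')(127, 126), Function('p')(41)), Pow(Add(Y, -33490), -1)) = Mul(Add(91, Rational(95, 3)), Pow(Add(-43293, -33490), -1)) = Mul(Rational(368, 3), Pow(-76783, -1)) = Mul(Rational(368, 3), Rational(-1, 76783)) = Rational(-368, 230349)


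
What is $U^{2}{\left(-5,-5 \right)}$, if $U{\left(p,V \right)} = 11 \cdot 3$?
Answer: $1089$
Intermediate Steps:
$U{\left(p,V \right)} = 33$
$U^{2}{\left(-5,-5 \right)} = 33^{2} = 1089$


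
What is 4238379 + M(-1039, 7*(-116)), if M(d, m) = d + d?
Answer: 4236301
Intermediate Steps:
M(d, m) = 2*d
4238379 + M(-1039, 7*(-116)) = 4238379 + 2*(-1039) = 4238379 - 2078 = 4236301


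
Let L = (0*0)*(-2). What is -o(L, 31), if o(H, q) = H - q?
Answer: 31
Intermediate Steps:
L = 0 (L = 0*(-2) = 0)
-o(L, 31) = -(0 - 1*31) = -(0 - 31) = -1*(-31) = 31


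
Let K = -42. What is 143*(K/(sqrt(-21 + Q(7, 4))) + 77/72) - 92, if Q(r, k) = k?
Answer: 4387/72 + 6006*I*sqrt(17)/17 ≈ 60.931 + 1456.7*I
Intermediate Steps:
143*(K/(sqrt(-21 + Q(7, 4))) + 77/72) - 92 = 143*(-42/sqrt(-21 + 4) + 77/72) - 92 = 143*(-42*(-I*sqrt(17)/17) + 77*(1/72)) - 92 = 143*(-42*(-I*sqrt(17)/17) + 77/72) - 92 = 143*(-(-42)*I*sqrt(17)/17 + 77/72) - 92 = 143*(42*I*sqrt(17)/17 + 77/72) - 92 = 143*(77/72 + 42*I*sqrt(17)/17) - 92 = (11011/72 + 6006*I*sqrt(17)/17) - 92 = 4387/72 + 6006*I*sqrt(17)/17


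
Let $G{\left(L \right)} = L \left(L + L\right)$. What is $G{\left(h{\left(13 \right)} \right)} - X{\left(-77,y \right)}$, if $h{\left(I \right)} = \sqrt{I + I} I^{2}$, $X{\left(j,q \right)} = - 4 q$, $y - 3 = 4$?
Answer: $1485200$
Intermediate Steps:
$y = 7$ ($y = 3 + 4 = 7$)
$h{\left(I \right)} = \sqrt{2} I^{\frac{5}{2}}$ ($h{\left(I \right)} = \sqrt{2 I} I^{2} = \sqrt{2} \sqrt{I} I^{2} = \sqrt{2} I^{\frac{5}{2}}$)
$G{\left(L \right)} = 2 L^{2}$ ($G{\left(L \right)} = L 2 L = 2 L^{2}$)
$G{\left(h{\left(13 \right)} \right)} - X{\left(-77,y \right)} = 2 \left(\sqrt{2} \cdot 13^{\frac{5}{2}}\right)^{2} - \left(-4\right) 7 = 2 \left(\sqrt{2} \cdot 169 \sqrt{13}\right)^{2} - -28 = 2 \left(169 \sqrt{26}\right)^{2} + 28 = 2 \cdot 742586 + 28 = 1485172 + 28 = 1485200$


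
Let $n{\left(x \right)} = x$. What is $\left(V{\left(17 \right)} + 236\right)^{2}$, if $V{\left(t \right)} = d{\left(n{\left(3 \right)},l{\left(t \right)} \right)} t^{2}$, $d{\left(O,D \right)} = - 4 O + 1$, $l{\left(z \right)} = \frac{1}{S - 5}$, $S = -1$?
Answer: $8661249$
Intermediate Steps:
$l{\left(z \right)} = - \frac{1}{6}$ ($l{\left(z \right)} = \frac{1}{-1 - 5} = \frac{1}{-6} = - \frac{1}{6}$)
$d{\left(O,D \right)} = 1 - 4 O$
$V{\left(t \right)} = - 11 t^{2}$ ($V{\left(t \right)} = \left(1 - 12\right) t^{2} = - 11 t^{2}$)
$\left(V{\left(17 \right)} + 236\right)^{2} = \left(- 11 \cdot 17^{2} + 236\right)^{2} = \left(\left(-11\right) 289 + 236\right)^{2} = \left(-3179 + 236\right)^{2} = \left(-2943\right)^{2} = 8661249$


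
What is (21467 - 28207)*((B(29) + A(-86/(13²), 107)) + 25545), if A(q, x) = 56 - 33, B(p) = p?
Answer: -172523780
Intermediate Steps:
A(q, x) = 23
(21467 - 28207)*((B(29) + A(-86/(13²), 107)) + 25545) = (21467 - 28207)*((29 + 23) + 25545) = -6740*(52 + 25545) = -6740*25597 = -172523780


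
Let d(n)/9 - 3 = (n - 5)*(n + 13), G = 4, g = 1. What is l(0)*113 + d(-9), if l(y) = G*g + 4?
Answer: 427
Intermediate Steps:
d(n) = 27 + 9*(-5 + n)*(13 + n) (d(n) = 27 + 9*((n - 5)*(n + 13)) = 27 + 9*((-5 + n)*(13 + n)) = 27 + 9*(-5 + n)*(13 + n))
l(y) = 8 (l(y) = 4*1 + 4 = 4 + 4 = 8)
l(0)*113 + d(-9) = 8*113 + (-558 + 9*(-9)**2 + 72*(-9)) = 904 + (-558 + 9*81 - 648) = 904 + (-558 + 729 - 648) = 904 - 477 = 427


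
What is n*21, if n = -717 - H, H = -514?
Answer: -4263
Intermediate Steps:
n = -203 (n = -717 - 1*(-514) = -717 + 514 = -203)
n*21 = -203*21 = -4263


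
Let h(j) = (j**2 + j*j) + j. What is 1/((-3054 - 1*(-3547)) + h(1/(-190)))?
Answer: 9025/4449278 ≈ 0.0020284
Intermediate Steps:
h(j) = j + 2*j**2 (h(j) = (j**2 + j**2) + j = 2*j**2 + j = j + 2*j**2)
1/((-3054 - 1*(-3547)) + h(1/(-190))) = 1/((-3054 - 1*(-3547)) + (1 + 2/(-190))/(-190)) = 1/((-3054 + 3547) - (1 + 2*(-1/190))/190) = 1/(493 - (1 - 1/95)/190) = 1/(493 - 1/190*94/95) = 1/(493 - 47/9025) = 1/(4449278/9025) = 9025/4449278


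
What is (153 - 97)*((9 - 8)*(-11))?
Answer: -616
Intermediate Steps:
(153 - 97)*((9 - 8)*(-11)) = 56*(1*(-11)) = 56*(-11) = -616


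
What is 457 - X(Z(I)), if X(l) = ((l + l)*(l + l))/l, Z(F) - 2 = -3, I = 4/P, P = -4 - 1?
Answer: 461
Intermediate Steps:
P = -5
I = -⅘ (I = 4/(-5) = 4*(-⅕) = -⅘ ≈ -0.80000)
Z(F) = -1 (Z(F) = 2 - 3 = -1)
X(l) = 4*l (X(l) = ((2*l)*(2*l))/l = (4*l²)/l = 4*l)
457 - X(Z(I)) = 457 - 4*(-1) = 457 - 1*(-4) = 457 + 4 = 461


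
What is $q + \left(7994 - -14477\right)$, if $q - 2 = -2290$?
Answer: $20183$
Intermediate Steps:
$q = -2288$ ($q = 2 - 2290 = -2288$)
$q + \left(7994 - -14477\right) = -2288 + \left(7994 - -14477\right) = -2288 + \left(7994 + 14477\right) = -2288 + 22471 = 20183$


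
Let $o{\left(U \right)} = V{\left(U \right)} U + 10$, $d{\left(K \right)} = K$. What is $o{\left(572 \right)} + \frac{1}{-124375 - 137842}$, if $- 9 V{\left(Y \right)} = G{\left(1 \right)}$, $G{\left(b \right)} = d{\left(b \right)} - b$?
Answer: $\frac{2622169}{262217} \approx 10.0$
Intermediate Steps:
$G{\left(b \right)} = 0$ ($G{\left(b \right)} = b - b = 0$)
$V{\left(Y \right)} = 0$ ($V{\left(Y \right)} = \left(- \frac{1}{9}\right) 0 = 0$)
$o{\left(U \right)} = 10$ ($o{\left(U \right)} = 0 U + 10 = 0 + 10 = 10$)
$o{\left(572 \right)} + \frac{1}{-124375 - 137842} = 10 + \frac{1}{-124375 - 137842} = 10 + \frac{1}{-262217} = 10 - \frac{1}{262217} = \frac{2622169}{262217}$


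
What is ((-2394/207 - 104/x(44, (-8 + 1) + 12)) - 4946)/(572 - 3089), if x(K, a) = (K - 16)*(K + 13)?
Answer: 45496174/23098509 ≈ 1.9697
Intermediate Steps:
x(K, a) = (-16 + K)*(13 + K)
((-2394/207 - 104/x(44, (-8 + 1) + 12)) - 4946)/(572 - 3089) = ((-2394/207 - 104/(-208 + 44**2 - 3*44)) - 4946)/(572 - 3089) = ((-2394*1/207 - 104/(-208 + 1936 - 132)) - 4946)/(-2517) = ((-266/23 - 104/1596) - 4946)*(-1/2517) = ((-266/23 - 104*1/1596) - 4946)*(-1/2517) = ((-266/23 - 26/399) - 4946)*(-1/2517) = (-106732/9177 - 4946)*(-1/2517) = -45496174/9177*(-1/2517) = 45496174/23098509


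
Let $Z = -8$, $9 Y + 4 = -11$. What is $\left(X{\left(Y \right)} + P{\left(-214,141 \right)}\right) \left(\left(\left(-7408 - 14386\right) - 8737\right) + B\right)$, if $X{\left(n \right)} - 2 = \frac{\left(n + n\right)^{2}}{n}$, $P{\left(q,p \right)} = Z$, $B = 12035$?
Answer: $\frac{702848}{3} \approx 2.3428 \cdot 10^{5}$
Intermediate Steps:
$Y = - \frac{5}{3}$ ($Y = - \frac{4}{9} + \frac{1}{9} \left(-11\right) = - \frac{4}{9} - \frac{11}{9} = - \frac{5}{3} \approx -1.6667$)
$P{\left(q,p \right)} = -8$
$X{\left(n \right)} = 2 + 4 n$ ($X{\left(n \right)} = 2 + \frac{\left(n + n\right)^{2}}{n} = 2 + \frac{\left(2 n\right)^{2}}{n} = 2 + \frac{4 n^{2}}{n} = 2 + 4 n$)
$\left(X{\left(Y \right)} + P{\left(-214,141 \right)}\right) \left(\left(\left(-7408 - 14386\right) - 8737\right) + B\right) = \left(\left(2 + 4 \left(- \frac{5}{3}\right)\right) - 8\right) \left(\left(\left(-7408 - 14386\right) - 8737\right) + 12035\right) = \left(\left(2 - \frac{20}{3}\right) - 8\right) \left(\left(-21794 - 8737\right) + 12035\right) = \left(- \frac{14}{3} - 8\right) \left(-30531 + 12035\right) = \left(- \frac{38}{3}\right) \left(-18496\right) = \frac{702848}{3}$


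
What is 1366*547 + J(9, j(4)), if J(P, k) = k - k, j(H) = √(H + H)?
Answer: 747202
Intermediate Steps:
j(H) = √2*√H (j(H) = √(2*H) = √2*√H)
J(P, k) = 0
1366*547 + J(9, j(4)) = 1366*547 + 0 = 747202 + 0 = 747202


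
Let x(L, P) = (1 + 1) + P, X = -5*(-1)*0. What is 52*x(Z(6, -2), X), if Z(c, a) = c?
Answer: 104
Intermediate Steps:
X = 0 (X = 5*0 = 0)
x(L, P) = 2 + P
52*x(Z(6, -2), X) = 52*(2 + 0) = 52*2 = 104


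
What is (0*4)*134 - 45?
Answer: -45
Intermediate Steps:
(0*4)*134 - 45 = 0*134 - 45 = 0 - 45 = -45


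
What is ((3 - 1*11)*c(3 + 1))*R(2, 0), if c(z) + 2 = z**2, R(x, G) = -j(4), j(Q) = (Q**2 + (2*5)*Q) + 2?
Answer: 6496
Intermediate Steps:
j(Q) = 2 + Q**2 + 10*Q (j(Q) = (Q**2 + 10*Q) + 2 = 2 + Q**2 + 10*Q)
R(x, G) = -58 (R(x, G) = -(2 + 4**2 + 10*4) = -(2 + 16 + 40) = -1*58 = -58)
c(z) = -2 + z**2
((3 - 1*11)*c(3 + 1))*R(2, 0) = ((3 - 1*11)*(-2 + (3 + 1)**2))*(-58) = ((3 - 11)*(-2 + 4**2))*(-58) = -8*(-2 + 16)*(-58) = -8*14*(-58) = -112*(-58) = 6496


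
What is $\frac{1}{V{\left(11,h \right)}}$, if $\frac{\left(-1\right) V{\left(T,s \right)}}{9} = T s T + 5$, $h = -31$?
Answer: $\frac{1}{33714} \approx 2.9661 \cdot 10^{-5}$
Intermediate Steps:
$V{\left(T,s \right)} = -45 - 9 s T^{2}$ ($V{\left(T,s \right)} = - 9 \left(T s T + 5\right) = - 9 \left(s T^{2} + 5\right) = - 9 \left(5 + s T^{2}\right) = -45 - 9 s T^{2}$)
$\frac{1}{V{\left(11,h \right)}} = \frac{1}{-45 - - 279 \cdot 11^{2}} = \frac{1}{-45 - \left(-279\right) 121} = \frac{1}{-45 + 33759} = \frac{1}{33714}$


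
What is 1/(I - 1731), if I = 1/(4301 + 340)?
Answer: -4641/8033570 ≈ -0.00057770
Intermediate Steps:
I = 1/4641 ≈ 0.00021547
1/(I - 1731) = 1/(1/4641 - 1731) = 1/(-8033570/4641) = -4641/8033570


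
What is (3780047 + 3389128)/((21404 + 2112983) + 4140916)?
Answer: 7169175/6275303 ≈ 1.1424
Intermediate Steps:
(3780047 + 3389128)/((21404 + 2112983) + 4140916) = 7169175/(2134387 + 4140916) = 7169175/6275303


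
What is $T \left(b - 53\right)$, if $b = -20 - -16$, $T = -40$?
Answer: $2280$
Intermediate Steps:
$b = -4$ ($b = -20 + 16 = -4$)
$T \left(b - 53\right) = - 40 \left(-4 - 53\right) = \left(-40\right) \left(-57\right) = 2280$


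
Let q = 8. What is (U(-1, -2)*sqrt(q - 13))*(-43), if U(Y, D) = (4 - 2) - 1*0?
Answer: -86*I*sqrt(5) ≈ -192.3*I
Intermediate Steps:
U(Y, D) = 2 (U(Y, D) = 2 + 0 = 2)
(U(-1, -2)*sqrt(q - 13))*(-43) = (2*sqrt(8 - 13))*(-43) = (2*sqrt(-5))*(-43) = (2*(I*sqrt(5)))*(-43) = (2*I*sqrt(5))*(-43) = -86*I*sqrt(5)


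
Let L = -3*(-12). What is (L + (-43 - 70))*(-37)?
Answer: 2849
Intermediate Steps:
L = 36
(L + (-43 - 70))*(-37) = (36 + (-43 - 70))*(-37) = (36 - 113)*(-37) = -77*(-37) = 2849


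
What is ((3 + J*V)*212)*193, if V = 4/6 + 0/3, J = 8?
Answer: 1022900/3 ≈ 3.4097e+5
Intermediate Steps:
V = ⅔ (V = 4*(⅙) + 0*(⅓) = ⅔ + 0 = ⅔ ≈ 0.66667)
((3 + J*V)*212)*193 = ((3 + 8*(⅔))*212)*193 = ((3 + 16/3)*212)*193 = ((25/3)*212)*193 = (5300/3)*193 = 1022900/3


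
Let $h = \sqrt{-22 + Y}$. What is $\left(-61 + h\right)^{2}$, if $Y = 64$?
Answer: $\left(61 - \sqrt{42}\right)^{2} \approx 2972.4$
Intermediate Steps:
$h = \sqrt{42}$ ($h = \sqrt{-22 + 64} = \sqrt{42} \approx 6.4807$)
$\left(-61 + h\right)^{2} = \left(-61 + \sqrt{42}\right)^{2}$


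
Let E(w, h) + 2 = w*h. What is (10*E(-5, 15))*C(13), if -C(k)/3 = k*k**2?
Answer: 5075070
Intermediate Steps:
E(w, h) = -2 + h*w (E(w, h) = -2 + w*h = -2 + h*w)
C(k) = -3*k**3 (C(k) = -3*k*k**2 = -3*k**3)
(10*E(-5, 15))*C(13) = (10*(-2 + 15*(-5)))*(-3*13**3) = (10*(-2 - 75))*(-3*2197) = (10*(-77))*(-6591) = -770*(-6591) = 5075070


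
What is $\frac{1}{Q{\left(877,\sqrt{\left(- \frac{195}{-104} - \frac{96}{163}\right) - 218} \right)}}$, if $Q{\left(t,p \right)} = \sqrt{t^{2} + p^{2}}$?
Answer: $\frac{2 \sqrt{1934128334}}{77127817} \approx 0.0011404$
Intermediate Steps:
$Q{\left(t,p \right)} = \sqrt{p^{2} + t^{2}}$
$\frac{1}{Q{\left(877,\sqrt{\left(- \frac{195}{-104} - \frac{96}{163}\right) - 218} \right)}} = \frac{1}{\sqrt{\left(\sqrt{\left(- \frac{195}{-104} - \frac{96}{163}\right) - 218}\right)^{2} + 877^{2}}} = \frac{1}{\sqrt{\left(\sqrt{\left(\left(-195\right) \left(- \frac{1}{104}\right) - \frac{96}{163}\right) - 218}\right)^{2} + 769129}} = \frac{1}{\sqrt{\left(\sqrt{\left(\frac{15}{8} - \frac{96}{163}\right) - 218}\right)^{2} + 769129}} = \frac{1}{\sqrt{\left(\sqrt{\frac{1677}{1304} - 218}\right)^{2} + 769129}} = \frac{1}{\sqrt{\left(\sqrt{- \frac{282595}{1304}}\right)^{2} + 769129}} = \frac{1}{\sqrt{\left(\frac{i \sqrt{92125970}}{652}\right)^{2} + 769129}} = \frac{1}{\sqrt{- \frac{282595}{1304} + 769129}} = \frac{1}{\sqrt{\frac{1002661621}{1304}}} = \frac{1}{\frac{13}{652} \sqrt{1934128334}} = \frac{2 \sqrt{1934128334}}{77127817}$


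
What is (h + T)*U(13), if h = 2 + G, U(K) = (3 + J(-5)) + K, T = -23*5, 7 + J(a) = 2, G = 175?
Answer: 682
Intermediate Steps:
J(a) = -5 (J(a) = -7 + 2 = -5)
T = -115
U(K) = -2 + K (U(K) = (3 - 5) + K = -2 + K)
h = 177 (h = 2 + 175 = 177)
(h + T)*U(13) = (177 - 115)*(-2 + 13) = 62*11 = 682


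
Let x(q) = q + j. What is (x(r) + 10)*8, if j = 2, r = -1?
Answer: 88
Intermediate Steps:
x(q) = 2 + q (x(q) = q + 2 = 2 + q)
(x(r) + 10)*8 = ((2 - 1) + 10)*8 = (1 + 10)*8 = 11*8 = 88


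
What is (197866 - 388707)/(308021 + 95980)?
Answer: -190841/404001 ≈ -0.47238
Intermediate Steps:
(197866 - 388707)/(308021 + 95980) = -190841/404001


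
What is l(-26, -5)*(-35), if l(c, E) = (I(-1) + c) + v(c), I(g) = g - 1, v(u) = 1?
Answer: 945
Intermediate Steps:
I(g) = -1 + g
l(c, E) = -1 + c (l(c, E) = ((-1 - 1) + c) + 1 = (-2 + c) + 1 = -1 + c)
l(-26, -5)*(-35) = (-1 - 26)*(-35) = -27*(-35) = 945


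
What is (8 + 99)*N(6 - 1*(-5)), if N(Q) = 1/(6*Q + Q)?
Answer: 107/77 ≈ 1.3896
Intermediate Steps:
N(Q) = 1/(7*Q)
(8 + 99)*N(6 - 1*(-5)) = (8 + 99)*(1/(7*(6 - 1*(-5)))) = 107*(1/(7*(6 + 5))) = 107*((⅐)/11) = 107*((⅐)*(1/11)) = 107*(1/77) = 107/77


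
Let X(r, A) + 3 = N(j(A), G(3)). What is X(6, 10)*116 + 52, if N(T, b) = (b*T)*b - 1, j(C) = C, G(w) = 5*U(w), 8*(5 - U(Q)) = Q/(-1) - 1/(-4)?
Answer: 105945889/128 ≈ 8.2770e+5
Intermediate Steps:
U(Q) = 159/32 + Q/8 (U(Q) = 5 - (Q/(-1) - 1/(-4))/8 = 5 - (Q*(-1) - 1*(-¼))/8 = 5 - (-Q + ¼)/8 = 5 - (¼ - Q)/8 = 5 + (-1/32 + Q/8) = 159/32 + Q/8)
G(w) = 795/32 + 5*w/8 (G(w) = 5*(159/32 + w/8) = 795/32 + 5*w/8)
N(T, b) = -1 + T*b² (N(T, b) = (T*b)*b - 1 = T*b² - 1 = -1 + T*b²)
X(r, A) = -4 + 731025*A/1024 (X(r, A) = -3 + (-1 + A*(795/32 + (5/8)*3)²) = -3 + (-1 + A*(795/32 + 15/8)²) = -3 + (-1 + A*(855/32)²) = -3 + (-1 + A*(731025/1024)) = -3 + (-1 + 731025*A/1024) = -4 + 731025*A/1024)
X(6, 10)*116 + 52 = (-4 + (731025/1024)*10)*116 + 52 = (-4 + 3655125/512)*116 + 52 = (3653077/512)*116 + 52 = 105939233/128 + 52 = 105945889/128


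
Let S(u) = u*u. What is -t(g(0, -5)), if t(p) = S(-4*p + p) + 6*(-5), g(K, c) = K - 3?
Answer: -51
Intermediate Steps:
g(K, c) = -3 + K
S(u) = u²
t(p) = -30 + 9*p² (t(p) = (-4*p + p)² + 6*(-5) = (-3*p)² - 30 = 9*p² - 30 = -30 + 9*p²)
-t(g(0, -5)) = -(-30 + 9*(-3 + 0)²) = -(-30 + 9*(-3)²) = -(-30 + 9*9) = -(-30 + 81) = -1*51 = -51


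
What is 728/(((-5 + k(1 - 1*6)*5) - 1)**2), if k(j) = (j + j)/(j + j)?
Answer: 728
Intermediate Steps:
k(j) = 1 (k(j) = (2*j)/((2*j)) = (2*j)*(1/(2*j)) = 1)
728/(((-5 + k(1 - 1*6)*5) - 1)**2) = 728/(((-5 + 1*5) - 1)**2) = 728/(((-5 + 5) - 1)**2) = 728/((0 - 1)**2) = 728/((-1)**2) = 728/1 = 728*1 = 728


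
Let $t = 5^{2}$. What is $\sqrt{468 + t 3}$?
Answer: $\sqrt{543} \approx 23.302$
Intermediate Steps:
$t = 25$
$\sqrt{468 + t 3} = \sqrt{468 + 25 \cdot 3} = \sqrt{468 + 75} = \sqrt{543}$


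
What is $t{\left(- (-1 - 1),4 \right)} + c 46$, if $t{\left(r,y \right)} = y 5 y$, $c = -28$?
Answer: $-1208$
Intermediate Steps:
$t{\left(r,y \right)} = 5 y^{2}$ ($t{\left(r,y \right)} = 5 y y = 5 y^{2}$)
$t{\left(- (-1 - 1),4 \right)} + c 46 = 5 \cdot 4^{2} - 1288 = 5 \cdot 16 - 1288 = 80 - 1288 = -1208$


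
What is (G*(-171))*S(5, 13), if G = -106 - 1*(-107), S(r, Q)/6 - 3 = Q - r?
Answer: -11286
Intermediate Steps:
S(r, Q) = 18 - 6*r + 6*Q (S(r, Q) = 18 + 6*(Q - r) = 18 + (-6*r + 6*Q) = 18 - 6*r + 6*Q)
G = 1 (G = -106 + 107 = 1)
(G*(-171))*S(5, 13) = (1*(-171))*(18 - 6*5 + 6*13) = -171*(18 - 30 + 78) = -171*66 = -11286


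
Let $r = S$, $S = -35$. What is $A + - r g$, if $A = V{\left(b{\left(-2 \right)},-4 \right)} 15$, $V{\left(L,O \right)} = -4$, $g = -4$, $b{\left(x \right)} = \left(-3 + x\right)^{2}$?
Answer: $-200$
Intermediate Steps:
$r = -35$
$A = -60$ ($A = \left(-4\right) 15 = -60$)
$A + - r g = -60 + \left(-1\right) \left(-35\right) \left(-4\right) = -60 + 35 \left(-4\right) = -60 - 140 = -200$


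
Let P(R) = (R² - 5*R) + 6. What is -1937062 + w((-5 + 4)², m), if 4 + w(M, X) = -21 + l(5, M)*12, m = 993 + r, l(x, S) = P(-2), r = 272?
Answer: -1936847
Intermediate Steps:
P(R) = 6 + R² - 5*R
l(x, S) = 20 (l(x, S) = 6 + (-2)² - 5*(-2) = 6 + 4 + 10 = 20)
m = 1265 (m = 993 + 272 = 1265)
w(M, X) = 215 (w(M, X) = -4 + (-21 + 20*12) = -4 + (-21 + 240) = -4 + 219 = 215)
-1937062 + w((-5 + 4)², m) = -1937062 + 215 = -1936847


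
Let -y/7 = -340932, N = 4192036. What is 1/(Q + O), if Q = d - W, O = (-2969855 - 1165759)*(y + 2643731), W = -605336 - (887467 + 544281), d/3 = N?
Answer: -1/20803178388378 ≈ -4.8070e-14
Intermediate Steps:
y = 2386524 (y = -7*(-340932) = 2386524)
d = 12576108 (d = 3*4192036 = 12576108)
W = -2037084 (W = -605336 - 1*1431748 = -605336 - 1431748 = -2037084)
O = -20803193001570 (O = (-2969855 - 1165759)*(2386524 + 2643731) = -4135614*5030255 = -20803193001570)
Q = 14613192 (Q = 12576108 - 1*(-2037084) = 12576108 + 2037084 = 14613192)
1/(Q + O) = 1/(14613192 - 20803193001570) = 1/(-20803178388378) = -1/20803178388378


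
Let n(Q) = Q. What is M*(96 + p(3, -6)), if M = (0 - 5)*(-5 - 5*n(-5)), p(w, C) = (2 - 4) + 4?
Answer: -9800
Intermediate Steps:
p(w, C) = 2 (p(w, C) = -2 + 4 = 2)
M = -100 (M = (0 - 5)*(-5 - 5*(-5)) = -5*(-5 + 25) = -5*20 = -100)
M*(96 + p(3, -6)) = -100*(96 + 2) = -100*98 = -9800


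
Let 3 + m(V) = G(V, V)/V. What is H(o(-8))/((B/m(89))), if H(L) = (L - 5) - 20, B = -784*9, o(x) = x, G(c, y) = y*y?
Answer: 473/1176 ≈ 0.40221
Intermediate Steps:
G(c, y) = y²
B = -7056
H(L) = -25 + L (H(L) = (-5 + L) - 20 = -25 + L)
m(V) = -3 + V (m(V) = -3 + V²/V = -3 + V)
H(o(-8))/((B/m(89))) = (-25 - 8)/((-7056/(-3 + 89))) = -33/((-7056/86)) = -33/((-7056*1/86)) = -33/(-3528/43) = -33*(-43/3528) = 473/1176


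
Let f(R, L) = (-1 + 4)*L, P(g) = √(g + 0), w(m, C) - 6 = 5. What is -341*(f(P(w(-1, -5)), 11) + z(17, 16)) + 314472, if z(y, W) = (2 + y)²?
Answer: 180118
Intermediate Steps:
w(m, C) = 11 (w(m, C) = 6 + 5 = 11)
P(g) = √g
f(R, L) = 3*L
-341*(f(P(w(-1, -5)), 11) + z(17, 16)) + 314472 = -341*(3*11 + (2 + 17)²) + 314472 = -341*(33 + 19²) + 314472 = -341*(33 + 361) + 314472 = -341*394 + 314472 = -134354 + 314472 = 180118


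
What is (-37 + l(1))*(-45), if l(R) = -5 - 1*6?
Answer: 2160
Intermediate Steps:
l(R) = -11 (l(R) = -5 - 6 = -11)
(-37 + l(1))*(-45) = (-37 - 11)*(-45) = -48*(-45) = 2160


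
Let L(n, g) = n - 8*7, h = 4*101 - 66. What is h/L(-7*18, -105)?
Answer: -13/7 ≈ -1.8571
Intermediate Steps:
h = 338 (h = 404 - 66 = 338)
L(n, g) = -56 + n (L(n, g) = n - 56 = -56 + n)
h/L(-7*18, -105) = 338/(-56 - 7*18) = 338/(-56 - 126) = 338/(-182) = 338*(-1/182) = -13/7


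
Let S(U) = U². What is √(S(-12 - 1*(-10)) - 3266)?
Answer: I*√3262 ≈ 57.114*I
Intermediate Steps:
√(S(-12 - 1*(-10)) - 3266) = √((-12 - 1*(-10))² - 3266) = √((-12 + 10)² - 3266) = √((-2)² - 3266) = √(4 - 3266) = √(-3262) = I*√3262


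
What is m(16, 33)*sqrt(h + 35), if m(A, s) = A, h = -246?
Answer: 16*I*sqrt(211) ≈ 232.41*I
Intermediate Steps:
m(16, 33)*sqrt(h + 35) = 16*sqrt(-246 + 35) = 16*sqrt(-211) = 16*(I*sqrt(211)) = 16*I*sqrt(211)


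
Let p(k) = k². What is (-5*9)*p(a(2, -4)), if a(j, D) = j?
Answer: -180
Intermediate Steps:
(-5*9)*p(a(2, -4)) = -5*9*2² = -45*4 = -180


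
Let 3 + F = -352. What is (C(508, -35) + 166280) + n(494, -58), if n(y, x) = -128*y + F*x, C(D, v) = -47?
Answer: 123591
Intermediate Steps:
F = -355 (F = -3 - 352 = -355)
n(y, x) = -355*x - 128*y (n(y, x) = -128*y - 355*x = -355*x - 128*y)
(C(508, -35) + 166280) + n(494, -58) = (-47 + 166280) + (-355*(-58) - 128*494) = 166233 + (20590 - 63232) = 166233 - 42642 = 123591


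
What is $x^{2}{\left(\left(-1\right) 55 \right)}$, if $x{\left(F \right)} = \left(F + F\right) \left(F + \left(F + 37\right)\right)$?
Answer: $64480900$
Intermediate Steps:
$x{\left(F \right)} = 2 F \left(37 + 2 F\right)$ ($x{\left(F \right)} = 2 F \left(F + \left(37 + F\right)\right) = 2 F \left(37 + 2 F\right)$)
$x^{2}{\left(\left(-1\right) 55 \right)} = \left(2 \left(\left(-1\right) 55\right) \left(37 + 2 \left(\left(-1\right) 55\right)\right)\right)^{2} = \left(2 \left(-55\right) \left(37 + 2 \left(-55\right)\right)\right)^{2} = \left(2 \left(-55\right) \left(37 - 110\right)\right)^{2} = \left(2 \left(-55\right) \left(-73\right)\right)^{2} = 8030^{2} = 64480900$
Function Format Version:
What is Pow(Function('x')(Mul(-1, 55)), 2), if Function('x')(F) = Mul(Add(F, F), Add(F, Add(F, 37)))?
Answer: 64480900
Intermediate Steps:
Function('x')(F) = Mul(2, F, Add(37, Mul(2, F))) (Function('x')(F) = Mul(Mul(2, F), Add(F, Add(37, F))) = Mul(Mul(2, F), Add(37, Mul(2, F))) = Mul(2, F, Add(37, Mul(2, F))))
Pow(Function('x')(Mul(-1, 55)), 2) = Pow(Mul(2, Mul(-1, 55), Add(37, Mul(2, Mul(-1, 55)))), 2) = Pow(Mul(2, -55, Add(37, Mul(2, -55))), 2) = Pow(Mul(2, -55, Add(37, -110)), 2) = Pow(Mul(2, -55, -73), 2) = Pow(8030, 2) = 64480900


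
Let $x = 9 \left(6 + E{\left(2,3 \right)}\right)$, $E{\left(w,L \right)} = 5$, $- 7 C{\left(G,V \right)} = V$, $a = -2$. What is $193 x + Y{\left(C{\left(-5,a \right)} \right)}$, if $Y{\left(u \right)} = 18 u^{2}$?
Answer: $\frac{936315}{49} \approx 19108.0$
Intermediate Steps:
$C{\left(G,V \right)} = - \frac{V}{7}$
$x = 99$ ($x = 9 \left(6 + 5\right) = 9 \cdot 11 = 99$)
$193 x + Y{\left(C{\left(-5,a \right)} \right)} = 193 \cdot 99 + 18 \left(\left(- \frac{1}{7}\right) \left(-2\right)\right)^{2} = 19107 + 18 \left(\frac{2}{7}\right)^{2} = 19107 + 18 \cdot \frac{4}{49} = 19107 + \frac{72}{49} = \frac{936315}{49}$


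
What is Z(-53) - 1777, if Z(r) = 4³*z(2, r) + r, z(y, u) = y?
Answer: -1702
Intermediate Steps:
Z(r) = 128 + r (Z(r) = 4³*2 + r = 64*2 + r = 128 + r)
Z(-53) - 1777 = (128 - 53) - 1777 = 75 - 1777 = -1702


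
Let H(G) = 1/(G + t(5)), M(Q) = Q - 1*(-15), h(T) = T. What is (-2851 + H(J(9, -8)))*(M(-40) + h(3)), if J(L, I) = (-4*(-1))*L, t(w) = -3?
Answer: 188164/3 ≈ 62721.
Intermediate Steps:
M(Q) = 15 + Q (M(Q) = Q + 15 = 15 + Q)
J(L, I) = 4*L
H(G) = 1/(-3 + G) (H(G) = 1/(G - 3) = 1/(-3 + G))
(-2851 + H(J(9, -8)))*(M(-40) + h(3)) = (-2851 + 1/(-3 + 4*9))*((15 - 40) + 3) = (-2851 + 1/(-3 + 36))*(-25 + 3) = (-2851 + 1/33)*(-22) = -94082/33*(-22) = 188164/3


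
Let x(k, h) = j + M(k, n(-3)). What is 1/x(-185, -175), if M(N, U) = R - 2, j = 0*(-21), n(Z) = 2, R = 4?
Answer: 1/2 ≈ 0.50000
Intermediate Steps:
j = 0
M(N, U) = 2 (M(N, U) = 4 - 2 = 2)
x(k, h) = 2 (x(k, h) = 0 + 2 = 2)
1/x(-185, -175) = 1/2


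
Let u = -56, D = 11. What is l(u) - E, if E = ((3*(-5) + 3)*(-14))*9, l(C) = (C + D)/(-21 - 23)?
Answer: -66483/44 ≈ -1511.0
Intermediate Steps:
l(C) = -¼ - C/44 (l(C) = (C + 11)/(-21 - 23) = (11 + C)/(-44) = (11 + C)*(-1/44) = -¼ - C/44)
E = 1512 (E = ((-15 + 3)*(-14))*9 = -12*(-14)*9 = 168*9 = 1512)
l(u) - E = (-¼ - 1/44*(-56)) - 1*1512 = (-¼ + 14/11) - 1512 = 45/44 - 1512 = -66483/44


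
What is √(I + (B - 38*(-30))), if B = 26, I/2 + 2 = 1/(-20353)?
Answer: 2*√120338048738/20353 ≈ 34.088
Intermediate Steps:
I = -81414/20353 (I = -4 + 2/(-20353) = -4 + 2*(-1/20353) = -4 - 2/20353 = -81414/20353 ≈ -4.0001)
√(I + (B - 38*(-30))) = √(-81414/20353 + (26 - 38*(-30))) = √(-81414/20353 + (26 + 1140)) = √(-81414/20353 + 1166) = √(23650184/20353) = 2*√120338048738/20353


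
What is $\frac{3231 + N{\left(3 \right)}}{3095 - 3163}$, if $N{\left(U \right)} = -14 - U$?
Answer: $- \frac{1607}{34} \approx -47.265$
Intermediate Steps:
$\frac{3231 + N{\left(3 \right)}}{3095 - 3163} = \frac{3231 - 17}{3095 - 3163} = \frac{3231 - 17}{-68} = \left(3231 - 17\right) \left(- \frac{1}{68}\right) = 3214 \left(- \frac{1}{68}\right) = - \frac{1607}{34}$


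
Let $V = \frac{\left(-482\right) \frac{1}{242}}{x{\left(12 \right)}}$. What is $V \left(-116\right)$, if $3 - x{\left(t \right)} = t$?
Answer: $- \frac{27956}{1089} \approx -25.671$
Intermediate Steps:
$x{\left(t \right)} = 3 - t$
$V = \frac{241}{1089}$ ($V = \frac{\left(-482\right) \frac{1}{242}}{3 - 12} = - \frac{241}{121 \left(-9\right)} = \left(- \frac{241}{121}\right) \left(- \frac{1}{9}\right) = \frac{241}{1089} \approx 0.2213$)
$V \left(-116\right) = \frac{241}{1089} \left(-116\right) = - \frac{27956}{1089}$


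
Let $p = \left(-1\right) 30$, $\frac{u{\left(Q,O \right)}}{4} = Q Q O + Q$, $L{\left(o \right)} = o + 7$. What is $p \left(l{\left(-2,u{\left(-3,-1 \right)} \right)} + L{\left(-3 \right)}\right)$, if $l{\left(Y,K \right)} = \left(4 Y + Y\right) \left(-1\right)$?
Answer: $-420$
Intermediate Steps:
$L{\left(o \right)} = 7 + o$
$u{\left(Q,O \right)} = 4 Q + 4 O Q^{2}$ ($u{\left(Q,O \right)} = 4 \left(Q Q O + Q\right) = 4 \left(Q^{2} O + Q\right) = 4 \left(O Q^{2} + Q\right) = 4 \left(Q + O Q^{2}\right) = 4 Q + 4 O Q^{2}$)
$l{\left(Y,K \right)} = - 5 Y$ ($l{\left(Y,K \right)} = 5 Y \left(-1\right) = - 5 Y$)
$p = -30$
$p \left(l{\left(-2,u{\left(-3,-1 \right)} \right)} + L{\left(-3 \right)}\right) = - 30 \left(\left(-5\right) \left(-2\right) + \left(7 - 3\right)\right) = - 30 \left(10 + 4\right) = \left(-30\right) 14 = -420$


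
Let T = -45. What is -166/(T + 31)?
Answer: 83/7 ≈ 11.857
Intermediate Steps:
-166/(T + 31) = -166/(-45 + 31) = -166/(-14) = -1/14*(-166) = 83/7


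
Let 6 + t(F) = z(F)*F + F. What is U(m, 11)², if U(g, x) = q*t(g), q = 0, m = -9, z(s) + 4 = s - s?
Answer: 0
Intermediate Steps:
z(s) = -4 (z(s) = -4 + (s - s) = -4 + 0 = -4)
t(F) = -6 - 3*F (t(F) = -6 + (-4*F + F) = -6 - 3*F)
U(g, x) = 0 (U(g, x) = 0*(-6 - 3*g) = 0)
U(m, 11)² = 0² = 0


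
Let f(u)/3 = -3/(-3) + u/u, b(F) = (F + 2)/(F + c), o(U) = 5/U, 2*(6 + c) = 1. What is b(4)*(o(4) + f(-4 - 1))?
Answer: -29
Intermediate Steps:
c = -11/2 (c = -6 + (½)*1 = -6 + ½ = -11/2 ≈ -5.5000)
b(F) = (2 + F)/(-11/2 + F) (b(F) = (F + 2)/(F - 11/2) = (2 + F)/(-11/2 + F))
f(u) = 6 (f(u) = 3*(-3/(-3) + u/u) = 3*(-3*(-⅓) + 1) = 3*(1 + 1) = 3*2 = 6)
b(4)*(o(4) + f(-4 - 1)) = (2*(2 + 4)/(-11 + 2*4))*(5/4 + 6) = (2*6/(-11 + 8))*(5*(¼) + 6) = (2*6/(-3))*(5/4 + 6) = (2*(-⅓)*6)*(29/4) = -4*29/4 = -29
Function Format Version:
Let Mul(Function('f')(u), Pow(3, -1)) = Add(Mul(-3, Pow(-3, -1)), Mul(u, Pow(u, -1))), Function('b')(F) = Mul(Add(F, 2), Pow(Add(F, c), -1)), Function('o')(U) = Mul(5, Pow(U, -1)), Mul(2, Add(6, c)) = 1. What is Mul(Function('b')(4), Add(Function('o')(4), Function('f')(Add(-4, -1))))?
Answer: -29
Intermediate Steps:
c = Rational(-11, 2) (c = Add(-6, Mul(Rational(1, 2), 1)) = Add(-6, Rational(1, 2)) = Rational(-11, 2) ≈ -5.5000)
Function('b')(F) = Mul(Pow(Add(Rational(-11, 2), F), -1), Add(2, F)) (Function('b')(F) = Mul(Add(F, 2), Pow(Add(F, Rational(-11, 2)), -1)) = Mul(Add(2, F), Pow(Add(Rational(-11, 2), F), -1)) = Mul(Pow(Add(Rational(-11, 2), F), -1), Add(2, F)))
Function('f')(u) = 6 (Function('f')(u) = Mul(3, Add(Mul(-3, Pow(-3, -1)), Mul(u, Pow(u, -1)))) = Mul(3, Add(Mul(-3, Rational(-1, 3)), 1)) = Mul(3, Add(1, 1)) = Mul(3, 2) = 6)
Mul(Function('b')(4), Add(Function('o')(4), Function('f')(Add(-4, -1)))) = Mul(Mul(2, Pow(Add(-11, Mul(2, 4)), -1), Add(2, 4)), Add(Mul(5, Pow(4, -1)), 6)) = Mul(Mul(2, Pow(Add(-11, 8), -1), 6), Add(Mul(5, Rational(1, 4)), 6)) = Mul(Mul(2, Pow(-3, -1), 6), Add(Rational(5, 4), 6)) = Mul(Mul(2, Rational(-1, 3), 6), Rational(29, 4)) = Mul(-4, Rational(29, 4)) = -29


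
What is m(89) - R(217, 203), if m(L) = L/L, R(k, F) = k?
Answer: -216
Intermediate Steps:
m(L) = 1
m(89) - R(217, 203) = 1 - 1*217 = 1 - 217 = -216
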